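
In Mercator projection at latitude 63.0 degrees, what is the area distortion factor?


area_distortion = 1/cos^2(63.0) = 4.852

4.852


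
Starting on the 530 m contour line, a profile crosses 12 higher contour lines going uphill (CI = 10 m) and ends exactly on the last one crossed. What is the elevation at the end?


elevation = 530 + 12 * 10 = 650 m

650 m


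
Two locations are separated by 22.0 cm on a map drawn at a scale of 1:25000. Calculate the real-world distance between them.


ground = 22.0 cm * 25000 / 100 = 5500.0 m = 5.5 km

5.5 km


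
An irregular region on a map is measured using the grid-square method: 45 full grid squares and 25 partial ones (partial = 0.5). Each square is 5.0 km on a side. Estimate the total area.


effective squares = 45 + 25 * 0.5 = 57.5
area = 57.5 * 25.0 = 1437.5 km^2

1437.5 km^2


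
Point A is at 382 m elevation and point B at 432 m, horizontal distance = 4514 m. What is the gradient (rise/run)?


gradient = (432 - 382) / 4514 = 50 / 4514 = 0.0111

0.0111


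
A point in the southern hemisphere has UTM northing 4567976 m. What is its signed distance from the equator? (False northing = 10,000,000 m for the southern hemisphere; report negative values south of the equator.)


For southern: actual = 4567976 - 10000000 = -5432024 m

-5432024 m


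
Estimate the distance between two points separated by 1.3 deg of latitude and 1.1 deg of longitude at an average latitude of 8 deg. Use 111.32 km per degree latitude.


dlat_km = 1.3 * 111.32 = 144.716
dlon_km = 1.1 * 111.32 * cos(8) ≈ 121.26
dist = sqrt(144.716^2 + 121.26^2) ≈ 188.8 km

188.8 km


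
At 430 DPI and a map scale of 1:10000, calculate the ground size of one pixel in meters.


pixel_cm = 2.54 / 430 ≈ 0.005907 cm
ground = pixel_cm * 10000 / 100 = 2.54 * 10000 / (430 * 100) = 25400 / 43000 ≈ 0.59 m

0.59 m


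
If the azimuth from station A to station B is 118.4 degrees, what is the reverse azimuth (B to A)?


back azimuth = (118.4 + 180) mod 360 = 298.4 degrees

298.4 degrees


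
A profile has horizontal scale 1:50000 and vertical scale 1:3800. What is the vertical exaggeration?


VE = horizontal_scale / vertical_scale = 50000 / 3800 ≈ 13.2

13.2x


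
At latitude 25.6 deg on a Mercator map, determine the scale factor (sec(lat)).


SF = 1 / cos(25.6) = 1 / 0.901833 = 1.109

1.109


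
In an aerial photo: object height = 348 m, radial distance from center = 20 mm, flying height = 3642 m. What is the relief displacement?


d = h * r / H = 348 * 20 / 3642 = 1.91 mm

1.91 mm


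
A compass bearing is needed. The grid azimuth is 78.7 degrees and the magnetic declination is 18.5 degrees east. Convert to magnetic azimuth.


magnetic azimuth = grid azimuth - declination (east +ve)
mag_az = 78.7 - 18.5 = 60.2 degrees

60.2 degrees


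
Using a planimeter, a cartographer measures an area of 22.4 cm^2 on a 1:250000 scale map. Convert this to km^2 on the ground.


ground_area = 22.4 * (250000/100)^2 = 140000000.0 m^2 = 140.0 km^2

140.0 km^2


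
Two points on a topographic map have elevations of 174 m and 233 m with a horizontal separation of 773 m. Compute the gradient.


gradient = (233 - 174) / 773 = 59 / 773 = 0.0763

0.0763


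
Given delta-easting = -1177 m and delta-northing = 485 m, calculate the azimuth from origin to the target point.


az = atan2(-1177, 485) = -67.6 deg
adjusted to 0-360: 292.4 degrees

292.4 degrees


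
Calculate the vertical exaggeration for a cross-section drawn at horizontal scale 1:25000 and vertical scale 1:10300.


VE = horizontal_scale / vertical_scale = 25000 / 10300 ≈ 2.4

2.4x


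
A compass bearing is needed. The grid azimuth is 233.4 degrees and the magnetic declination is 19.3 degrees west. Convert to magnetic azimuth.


magnetic azimuth = grid azimuth - declination (east +ve)
mag_az = 233.4 - -19.3 = 252.7 degrees

252.7 degrees


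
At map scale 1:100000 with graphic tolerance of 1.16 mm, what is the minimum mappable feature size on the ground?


ground = 1.16 mm * 100000 / 1000 = 116.0 m

116.0 m


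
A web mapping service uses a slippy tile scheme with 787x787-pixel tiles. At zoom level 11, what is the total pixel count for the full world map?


tiles per axis = 2^11 = 2048
total tiles = 2048^2 = 4194304
pixels per axis = 2048 * 787 = 1611776
total pixels = 1611776^2 = 2597821874176

2597821874176 pixels


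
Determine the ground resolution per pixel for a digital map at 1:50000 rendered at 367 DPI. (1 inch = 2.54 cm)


pixel_cm = 2.54 / 367 ≈ 0.006921 cm
ground = pixel_cm * 50000 / 100 = 2.54 * 50000 / (367 * 100) = 127000 / 36700 ≈ 3.46 m

3.46 m


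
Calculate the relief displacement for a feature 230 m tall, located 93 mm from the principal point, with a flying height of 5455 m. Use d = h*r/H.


d = h * r / H = 230 * 93 / 5455 = 3.92 mm

3.92 mm


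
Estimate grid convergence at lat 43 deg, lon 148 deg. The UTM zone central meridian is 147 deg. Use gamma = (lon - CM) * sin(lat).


gamma = (148 - 147) * sin(43) = 1 * 0.681998 = 0.682 degrees

0.682 degrees


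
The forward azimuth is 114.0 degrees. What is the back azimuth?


back azimuth = (114.0 + 180) mod 360 = 294.0 degrees

294.0 degrees


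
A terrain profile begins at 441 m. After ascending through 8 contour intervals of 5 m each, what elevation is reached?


elevation = 441 + 8 * 5 = 481 m

481 m


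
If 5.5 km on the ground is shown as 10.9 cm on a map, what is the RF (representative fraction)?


ground = 5.5 km = 550000 cm; RF denominator = ground / map = 550000 / 10.9 ≈ 50459; RF = 1:50459

1:50459


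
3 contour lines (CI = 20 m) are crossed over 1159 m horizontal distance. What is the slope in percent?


elevation change = 3 * 20 = 60 m
slope = 60 / 1159 * 100 = 5.2%

5.2%


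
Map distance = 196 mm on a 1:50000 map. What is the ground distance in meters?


ground = 196 mm * 50000 / 1000 = 9800.0 m

9800.0 m


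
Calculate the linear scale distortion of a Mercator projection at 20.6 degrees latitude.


SF = 1 / cos(20.6) = 1 / 0.93606 = 1.068

1.068


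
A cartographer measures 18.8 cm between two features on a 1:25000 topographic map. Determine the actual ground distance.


ground = 18.8 cm * 25000 / 100 = 4700.0 m = 4.7 km

4.7 km


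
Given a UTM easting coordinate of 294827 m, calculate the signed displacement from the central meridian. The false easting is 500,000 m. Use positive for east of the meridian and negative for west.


displacement = 294827 - 500000 = -205173 m

-205173 m


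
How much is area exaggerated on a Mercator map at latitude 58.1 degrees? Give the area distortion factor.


area_distortion = 1/cos^2(58.1) = 3.581

3.581


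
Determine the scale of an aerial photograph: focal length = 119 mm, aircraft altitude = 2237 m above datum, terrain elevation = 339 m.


scale = f / (H - h) = 119 mm / 1898 m = 119 / 1898000 = 1:15950

1:15950


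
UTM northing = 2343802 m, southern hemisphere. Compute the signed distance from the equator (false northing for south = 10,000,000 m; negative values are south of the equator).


For southern: actual = 2343802 - 10000000 = -7656198 m

-7656198 m


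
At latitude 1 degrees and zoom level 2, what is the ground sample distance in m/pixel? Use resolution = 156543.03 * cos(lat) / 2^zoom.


res = 156543.03 * cos(1) / 2^2 = 156543.03 * 0.9998477 / 4 = 39129.8 m/pixel

39129.8 m/pixel


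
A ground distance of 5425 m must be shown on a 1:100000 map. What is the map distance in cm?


map_cm = 5425 * 100 / 100000 = 5.425 cm ≈ 5.43 cm

5.43 cm


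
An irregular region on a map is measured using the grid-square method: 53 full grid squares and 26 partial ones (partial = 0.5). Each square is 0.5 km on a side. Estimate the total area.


effective squares = 53 + 26 * 0.5 = 66.0
area = 66.0 * 0.25 = 16.5 km^2

16.5 km^2


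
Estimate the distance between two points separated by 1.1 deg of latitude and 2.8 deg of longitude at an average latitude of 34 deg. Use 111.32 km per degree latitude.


dlat_km = 1.1 * 111.32 = 122.452
dlon_km = 2.8 * 111.32 * cos(34) ≈ 258.408
dist = sqrt(122.452^2 + 258.408^2) ≈ 286.0 km

286.0 km


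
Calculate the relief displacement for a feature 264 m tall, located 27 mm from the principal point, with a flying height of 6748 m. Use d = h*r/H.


d = h * r / H = 264 * 27 / 6748 = 1.06 mm

1.06 mm


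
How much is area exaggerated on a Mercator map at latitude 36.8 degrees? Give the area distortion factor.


area_distortion = 1/cos^2(36.8) = 1.56

1.56


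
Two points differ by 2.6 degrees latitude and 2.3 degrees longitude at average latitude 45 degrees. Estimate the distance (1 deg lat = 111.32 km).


dlat_km = 2.6 * 111.32 = 289.432
dlon_km = 2.3 * 111.32 * cos(45) ≈ 181.045
dist = sqrt(289.432^2 + 181.045^2) ≈ 341.4 km

341.4 km


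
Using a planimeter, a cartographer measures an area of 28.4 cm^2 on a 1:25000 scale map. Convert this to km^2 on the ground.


ground_area = 28.4 * (25000/100)^2 = 1775000.0 m^2 = 1.775 km^2

1.775 km^2


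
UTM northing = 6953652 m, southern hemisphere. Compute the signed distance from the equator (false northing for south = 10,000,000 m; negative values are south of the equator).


For southern: actual = 6953652 - 10000000 = -3046348 m

-3046348 m


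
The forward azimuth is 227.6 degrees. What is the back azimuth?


back azimuth = (227.6 + 180) mod 360 = 47.6 degrees

47.6 degrees


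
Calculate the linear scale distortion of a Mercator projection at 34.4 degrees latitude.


SF = 1 / cos(34.4) = 1 / 0.825113 = 1.212

1.212


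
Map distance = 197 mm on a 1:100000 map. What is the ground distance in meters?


ground = 197 mm * 100000 / 1000 = 19700.0 m

19700.0 m


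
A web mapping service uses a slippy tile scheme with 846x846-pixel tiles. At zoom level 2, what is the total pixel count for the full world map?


tiles per axis = 2^2 = 4
total tiles = 4^2 = 16
pixels per axis = 4 * 846 = 3384
total pixels = 3384^2 = 11451456

11451456 pixels


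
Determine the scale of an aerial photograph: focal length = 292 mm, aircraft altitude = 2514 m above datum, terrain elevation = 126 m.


scale = f / (H - h) = 292 mm / 2388 m = 292 / 2388000 = 1:8178

1:8178


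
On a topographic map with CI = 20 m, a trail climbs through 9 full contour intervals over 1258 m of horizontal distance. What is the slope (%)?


elevation change = 9 * 20 = 180 m
slope = 180 / 1258 * 100 = 14.3%

14.3%


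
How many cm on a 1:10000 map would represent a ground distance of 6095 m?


map_cm = 6095 * 100 / 10000 = 60.95 cm

60.95 cm


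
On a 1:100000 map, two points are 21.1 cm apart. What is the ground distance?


ground = 21.1 cm * 100000 / 100 = 21100.0 m = 21.1 km

21.1 km


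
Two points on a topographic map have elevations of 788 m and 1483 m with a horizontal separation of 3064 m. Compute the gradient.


gradient = (1483 - 788) / 3064 = 695 / 3064 = 0.2268

0.2268


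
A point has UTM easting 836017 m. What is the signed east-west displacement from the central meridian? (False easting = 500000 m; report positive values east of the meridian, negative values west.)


displacement = 836017 - 500000 = 336017 m

336017 m


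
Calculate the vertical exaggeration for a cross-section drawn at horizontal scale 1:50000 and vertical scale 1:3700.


VE = horizontal_scale / vertical_scale = 50000 / 3700 ≈ 13.5

13.5x


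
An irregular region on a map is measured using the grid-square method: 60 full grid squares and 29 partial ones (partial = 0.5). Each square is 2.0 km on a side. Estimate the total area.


effective squares = 60 + 29 * 0.5 = 74.5
area = 74.5 * 4.0 = 298.0 km^2

298.0 km^2


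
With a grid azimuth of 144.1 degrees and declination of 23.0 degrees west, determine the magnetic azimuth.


magnetic azimuth = grid azimuth - declination (east +ve)
mag_az = 144.1 - -23.0 = 167.1 degrees

167.1 degrees


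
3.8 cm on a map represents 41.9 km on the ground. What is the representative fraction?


ground = 41.9 km = 4190000 cm; RF denominator = ground / map = 4190000 / 3.8 ≈ 1102632; RF = 1:1102632

1:1102632


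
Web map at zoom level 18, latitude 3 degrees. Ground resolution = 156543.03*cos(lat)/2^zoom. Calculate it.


res = 156543.03 * cos(3) / 2^18 = 156543.03 * 0.99862953 / 262144 = 0.6 m/pixel

0.6 m/pixel


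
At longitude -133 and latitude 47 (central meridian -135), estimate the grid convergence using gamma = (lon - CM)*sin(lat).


gamma = (-133 - -135) * sin(47) = 2 * 0.731354 = 1.463 degrees

1.463 degrees


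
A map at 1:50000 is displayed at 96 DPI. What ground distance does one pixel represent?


pixel_cm = 2.54 / 96 ≈ 0.026458 cm
ground = pixel_cm * 50000 / 100 = 2.54 * 50000 / (96 * 100) = 127000 / 9600 ≈ 13.23 m

13.23 m


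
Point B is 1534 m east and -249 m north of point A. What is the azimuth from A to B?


az = atan2(1534, -249) = 99.2 deg
adjusted to 0-360: 99.2 degrees

99.2 degrees


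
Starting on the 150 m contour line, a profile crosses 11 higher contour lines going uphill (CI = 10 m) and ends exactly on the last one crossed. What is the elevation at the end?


elevation = 150 + 11 * 10 = 260 m

260 m


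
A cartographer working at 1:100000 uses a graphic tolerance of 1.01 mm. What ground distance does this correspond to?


ground = 1.01 mm * 100000 / 1000 = 101.0 m

101.0 m


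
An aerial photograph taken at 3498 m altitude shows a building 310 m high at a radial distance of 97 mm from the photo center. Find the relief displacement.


d = h * r / H = 310 * 97 / 3498 = 8.6 mm

8.6 mm


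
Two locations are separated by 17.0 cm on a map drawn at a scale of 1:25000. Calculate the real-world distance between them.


ground = 17.0 cm * 25000 / 100 = 4250.0 m = 4.25 km

4.25 km


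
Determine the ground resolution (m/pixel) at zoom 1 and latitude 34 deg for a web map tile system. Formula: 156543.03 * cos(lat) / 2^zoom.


res = 156543.03 * cos(34) / 2^1 = 156543.03 * 0.82903757 / 2 = 64890.03 m/pixel

64890.03 m/pixel


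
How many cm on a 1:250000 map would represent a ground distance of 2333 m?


map_cm = 2333 * 100 / 250000 = 0.9332 cm ≈ 0.93 cm

0.93 cm


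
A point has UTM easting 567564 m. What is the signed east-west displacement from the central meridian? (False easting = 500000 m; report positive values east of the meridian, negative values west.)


displacement = 567564 - 500000 = 67564 m

67564 m


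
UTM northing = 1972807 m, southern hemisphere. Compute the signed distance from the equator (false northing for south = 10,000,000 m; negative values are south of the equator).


For southern: actual = 1972807 - 10000000 = -8027193 m

-8027193 m


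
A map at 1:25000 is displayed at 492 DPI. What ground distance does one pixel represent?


pixel_cm = 2.54 / 492 ≈ 0.005163 cm
ground = pixel_cm * 25000 / 100 = 2.54 * 25000 / (492 * 100) = 63500 / 49200 ≈ 1.29 m

1.29 m


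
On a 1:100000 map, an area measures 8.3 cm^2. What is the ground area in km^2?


ground_area = 8.3 * (100000/100)^2 = 8300000.0 m^2 = 8.3 km^2

8.3 km^2


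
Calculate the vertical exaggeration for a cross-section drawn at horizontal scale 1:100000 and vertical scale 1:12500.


VE = horizontal_scale / vertical_scale = 100000 / 12500 = 8.0

8.0x


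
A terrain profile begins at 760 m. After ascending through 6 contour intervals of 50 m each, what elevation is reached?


elevation = 760 + 6 * 50 = 1060 m

1060 m


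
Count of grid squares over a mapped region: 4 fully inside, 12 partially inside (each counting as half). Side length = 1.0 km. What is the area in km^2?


effective squares = 4 + 12 * 0.5 = 10.0
area = 10.0 * 1.0 = 10.0 km^2

10.0 km^2


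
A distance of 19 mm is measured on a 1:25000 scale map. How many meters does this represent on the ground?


ground = 19 mm * 25000 / 1000 = 475.0 m

475.0 m


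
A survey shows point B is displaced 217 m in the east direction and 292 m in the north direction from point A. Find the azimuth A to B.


az = atan2(217, 292) = 36.6 deg
adjusted to 0-360: 36.6 degrees

36.6 degrees


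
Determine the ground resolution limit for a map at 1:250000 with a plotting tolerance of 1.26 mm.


ground = 1.26 mm * 250000 / 1000 = 315.0 m

315.0 m


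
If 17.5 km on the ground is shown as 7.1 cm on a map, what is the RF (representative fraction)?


ground = 17.5 km = 1750000 cm; RF denominator = ground / map = 1750000 / 7.1 ≈ 246479; RF = 1:246479

1:246479


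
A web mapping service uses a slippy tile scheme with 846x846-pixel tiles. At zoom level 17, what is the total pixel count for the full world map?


tiles per axis = 2^17 = 131072
total tiles = 131072^2 = 17179869184
pixels per axis = 131072 * 846 = 110886912
total pixels = 110886912^2 = 12295907252895744

12295907252895744 pixels


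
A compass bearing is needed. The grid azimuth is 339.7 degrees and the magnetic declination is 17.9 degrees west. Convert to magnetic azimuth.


magnetic azimuth = grid azimuth - declination (east +ve)
mag_az = 339.7 - -17.9 = 357.6 degrees

357.6 degrees


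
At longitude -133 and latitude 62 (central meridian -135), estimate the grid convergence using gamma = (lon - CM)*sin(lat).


gamma = (-133 - -135) * sin(62) = 2 * 0.882948 = 1.766 degrees

1.766 degrees


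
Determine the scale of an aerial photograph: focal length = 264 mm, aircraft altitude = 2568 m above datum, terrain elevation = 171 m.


scale = f / (H - h) = 264 mm / 2397 m = 264 / 2397000 = 1:9080

1:9080


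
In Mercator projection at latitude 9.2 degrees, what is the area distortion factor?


area_distortion = 1/cos^2(9.2) = 1.026

1.026


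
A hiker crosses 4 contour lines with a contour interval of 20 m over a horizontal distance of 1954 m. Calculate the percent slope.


elevation change = 4 * 20 = 80 m
slope = 80 / 1954 * 100 = 4.1%

4.1%


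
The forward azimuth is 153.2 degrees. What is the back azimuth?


back azimuth = (153.2 + 180) mod 360 = 333.2 degrees

333.2 degrees


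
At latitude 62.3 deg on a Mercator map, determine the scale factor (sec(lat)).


SF = 1 / cos(62.3) = 1 / 0.464842 = 2.151

2.151


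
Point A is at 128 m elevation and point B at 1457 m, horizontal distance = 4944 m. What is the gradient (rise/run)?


gradient = (1457 - 128) / 4944 = 1329 / 4944 = 0.2688

0.2688


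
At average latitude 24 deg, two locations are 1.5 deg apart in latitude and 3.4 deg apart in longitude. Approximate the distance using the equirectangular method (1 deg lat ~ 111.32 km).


dlat_km = 1.5 * 111.32 = 166.98
dlon_km = 3.4 * 111.32 * cos(24) ≈ 345.766
dist = sqrt(166.98^2 + 345.766^2) ≈ 384.0 km

384.0 km


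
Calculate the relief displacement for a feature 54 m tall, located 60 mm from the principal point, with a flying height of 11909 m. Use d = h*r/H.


d = h * r / H = 54 * 60 / 11909 = 0.27 mm

0.27 mm


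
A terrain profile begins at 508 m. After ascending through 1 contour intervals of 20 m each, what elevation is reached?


elevation = 508 + 1 * 20 = 528 m

528 m


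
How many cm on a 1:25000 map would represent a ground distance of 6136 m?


map_cm = 6136 * 100 / 25000 = 24.544 cm ≈ 24.54 cm

24.54 cm


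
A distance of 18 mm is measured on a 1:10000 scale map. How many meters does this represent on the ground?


ground = 18 mm * 10000 / 1000 = 180.0 m

180.0 m


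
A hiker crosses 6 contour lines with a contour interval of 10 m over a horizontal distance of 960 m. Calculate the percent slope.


elevation change = 6 * 10 = 60 m
slope = 60 / 960 * 100 = 6.3%

6.3%


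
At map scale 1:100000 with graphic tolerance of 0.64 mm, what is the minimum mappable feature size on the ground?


ground = 0.64 mm * 100000 / 1000 = 64.0 m

64.0 m


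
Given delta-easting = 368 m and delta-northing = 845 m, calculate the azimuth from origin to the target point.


az = atan2(368, 845) = 23.5 deg
adjusted to 0-360: 23.5 degrees

23.5 degrees


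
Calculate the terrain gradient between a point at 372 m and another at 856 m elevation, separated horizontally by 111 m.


gradient = (856 - 372) / 111 = 484 / 111 = 4.3604

4.3604


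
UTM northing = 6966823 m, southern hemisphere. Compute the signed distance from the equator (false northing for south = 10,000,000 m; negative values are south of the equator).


For southern: actual = 6966823 - 10000000 = -3033177 m

-3033177 m


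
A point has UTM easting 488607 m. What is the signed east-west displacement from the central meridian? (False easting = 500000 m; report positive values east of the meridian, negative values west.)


displacement = 488607 - 500000 = -11393 m

-11393 m


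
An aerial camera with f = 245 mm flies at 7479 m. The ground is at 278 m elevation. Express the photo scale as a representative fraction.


scale = f / (H - h) = 245 mm / 7201 m = 245 / 7201000 = 1:29392

1:29392


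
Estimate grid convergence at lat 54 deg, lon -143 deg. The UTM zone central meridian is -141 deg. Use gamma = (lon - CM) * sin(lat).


gamma = (-143 - -141) * sin(54) = -2 * 0.809017 = -1.618 degrees

-1.618 degrees


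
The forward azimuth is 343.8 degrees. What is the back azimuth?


back azimuth = (343.8 + 180) mod 360 = 163.8 degrees

163.8 degrees


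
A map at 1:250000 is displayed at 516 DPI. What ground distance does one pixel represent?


pixel_cm = 2.54 / 516 ≈ 0.004922 cm
ground = pixel_cm * 250000 / 100 = 2.54 * 250000 / (516 * 100) = 635000 / 51600 ≈ 12.31 m

12.31 m


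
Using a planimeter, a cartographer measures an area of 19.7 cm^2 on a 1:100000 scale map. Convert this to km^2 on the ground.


ground_area = 19.7 * (100000/100)^2 = 19700000.0 m^2 = 19.7 km^2

19.7 km^2


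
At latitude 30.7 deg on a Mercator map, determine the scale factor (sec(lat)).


SF = 1 / cos(30.7) = 1 / 0.859852 = 1.163

1.163


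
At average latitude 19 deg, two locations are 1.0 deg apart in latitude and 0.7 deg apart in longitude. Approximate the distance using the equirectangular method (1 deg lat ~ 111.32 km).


dlat_km = 1.0 * 111.32 = 111.32
dlon_km = 0.7 * 111.32 * cos(19) ≈ 73.679
dist = sqrt(111.32^2 + 73.679^2) ≈ 133.5 km

133.5 km


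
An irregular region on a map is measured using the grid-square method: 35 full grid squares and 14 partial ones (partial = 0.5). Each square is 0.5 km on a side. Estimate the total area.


effective squares = 35 + 14 * 0.5 = 42.0
area = 42.0 * 0.25 = 10.5 km^2

10.5 km^2


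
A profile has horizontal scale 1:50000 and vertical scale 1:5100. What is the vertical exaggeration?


VE = horizontal_scale / vertical_scale = 50000 / 5100 ≈ 9.8

9.8x


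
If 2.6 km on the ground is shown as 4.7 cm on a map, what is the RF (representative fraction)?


ground = 2.6 km = 260000 cm; RF denominator = ground / map = 260000 / 4.7 ≈ 55319; RF = 1:55319

1:55319


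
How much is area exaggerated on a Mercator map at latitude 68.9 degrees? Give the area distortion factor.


area_distortion = 1/cos^2(68.9) = 7.716

7.716


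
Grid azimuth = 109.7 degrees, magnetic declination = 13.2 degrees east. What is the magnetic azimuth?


magnetic azimuth = grid azimuth - declination (east +ve)
mag_az = 109.7 - 13.2 = 96.5 degrees

96.5 degrees


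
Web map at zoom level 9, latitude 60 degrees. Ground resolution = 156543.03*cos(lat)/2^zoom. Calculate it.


res = 156543.03 * cos(60) / 2^9 = 156543.03 * 0.5 / 512 = 152.87 m/pixel

152.87 m/pixel


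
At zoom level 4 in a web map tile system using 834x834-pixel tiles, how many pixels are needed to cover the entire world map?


tiles per axis = 2^4 = 16
total tiles = 16^2 = 256
pixels per axis = 16 * 834 = 13344
total pixels = 13344^2 = 178062336

178062336 pixels


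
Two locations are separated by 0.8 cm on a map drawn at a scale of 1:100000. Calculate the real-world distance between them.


ground = 0.8 cm * 100000 / 100 = 800.0 m

800.0 m


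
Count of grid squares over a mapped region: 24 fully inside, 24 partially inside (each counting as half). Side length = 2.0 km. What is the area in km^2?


effective squares = 24 + 24 * 0.5 = 36.0
area = 36.0 * 4.0 = 144.0 km^2

144.0 km^2


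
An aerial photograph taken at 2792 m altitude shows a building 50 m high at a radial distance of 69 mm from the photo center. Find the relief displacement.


d = h * r / H = 50 * 69 / 2792 = 1.24 mm

1.24 mm


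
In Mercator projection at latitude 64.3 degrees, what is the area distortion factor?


area_distortion = 1/cos^2(64.3) = 5.317

5.317


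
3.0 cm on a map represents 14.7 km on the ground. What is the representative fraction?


ground = 14.7 km = 1470000 cm; RF denominator = ground / map = 1470000 / 3.0 = 490000; RF = 1:490000

1:490000


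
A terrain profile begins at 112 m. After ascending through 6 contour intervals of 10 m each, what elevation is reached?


elevation = 112 + 6 * 10 = 172 m

172 m


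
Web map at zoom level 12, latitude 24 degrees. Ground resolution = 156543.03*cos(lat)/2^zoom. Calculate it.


res = 156543.03 * cos(24) / 2^12 = 156543.03 * 0.91354546 / 4096 = 34.91 m/pixel

34.91 m/pixel


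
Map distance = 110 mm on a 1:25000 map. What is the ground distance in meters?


ground = 110 mm * 25000 / 1000 = 2750.0 m

2750.0 m


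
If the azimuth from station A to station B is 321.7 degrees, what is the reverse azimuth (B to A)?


back azimuth = (321.7 + 180) mod 360 = 141.7 degrees

141.7 degrees


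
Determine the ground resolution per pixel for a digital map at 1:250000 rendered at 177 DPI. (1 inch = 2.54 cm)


pixel_cm = 2.54 / 177 ≈ 0.01435 cm
ground = pixel_cm * 250000 / 100 = 2.54 * 250000 / (177 * 100) = 635000 / 17700 ≈ 35.88 m

35.88 m


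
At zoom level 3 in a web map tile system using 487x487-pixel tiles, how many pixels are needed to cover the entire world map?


tiles per axis = 2^3 = 8
total tiles = 8^2 = 64
pixels per axis = 8 * 487 = 3896
total pixels = 3896^2 = 15178816

15178816 pixels


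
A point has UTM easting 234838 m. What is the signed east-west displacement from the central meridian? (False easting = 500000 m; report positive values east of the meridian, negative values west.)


displacement = 234838 - 500000 = -265162 m

-265162 m


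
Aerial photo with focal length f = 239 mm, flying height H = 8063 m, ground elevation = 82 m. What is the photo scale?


scale = f / (H - h) = 239 mm / 7981 m = 239 / 7981000 = 1:33393

1:33393


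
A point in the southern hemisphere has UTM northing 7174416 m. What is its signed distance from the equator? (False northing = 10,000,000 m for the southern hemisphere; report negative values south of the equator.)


For southern: actual = 7174416 - 10000000 = -2825584 m

-2825584 m


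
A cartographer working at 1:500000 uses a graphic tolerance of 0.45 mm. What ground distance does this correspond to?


ground = 0.45 mm * 500000 / 1000 = 225.0 m

225.0 m


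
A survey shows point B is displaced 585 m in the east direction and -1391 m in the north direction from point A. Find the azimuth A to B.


az = atan2(585, -1391) = 157.2 deg
adjusted to 0-360: 157.2 degrees

157.2 degrees


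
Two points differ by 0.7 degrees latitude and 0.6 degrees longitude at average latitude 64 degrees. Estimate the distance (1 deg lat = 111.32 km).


dlat_km = 0.7 * 111.32 = 77.924
dlon_km = 0.6 * 111.32 * cos(64) ≈ 29.28
dist = sqrt(77.924^2 + 29.28^2) ≈ 83.2 km

83.2 km


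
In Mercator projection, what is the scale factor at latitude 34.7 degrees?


SF = 1 / cos(34.7) = 1 / 0.822144 = 1.216

1.216


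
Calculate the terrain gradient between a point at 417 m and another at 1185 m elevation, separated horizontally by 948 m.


gradient = (1185 - 417) / 948 = 768 / 948 = 0.8101

0.8101


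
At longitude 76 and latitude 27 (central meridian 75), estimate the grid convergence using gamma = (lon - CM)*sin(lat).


gamma = (76 - 75) * sin(27) = 1 * 0.45399 = 0.454 degrees

0.454 degrees


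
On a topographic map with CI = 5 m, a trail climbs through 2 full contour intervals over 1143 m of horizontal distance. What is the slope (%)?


elevation change = 2 * 5 = 10 m
slope = 10 / 1143 * 100 = 0.9%

0.9%


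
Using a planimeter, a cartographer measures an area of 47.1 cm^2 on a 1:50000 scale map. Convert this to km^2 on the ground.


ground_area = 47.1 * (50000/100)^2 = 11775000.0 m^2 = 11.775 km^2

11.775 km^2


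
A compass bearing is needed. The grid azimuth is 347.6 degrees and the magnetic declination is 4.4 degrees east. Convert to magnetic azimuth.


magnetic azimuth = grid azimuth - declination (east +ve)
mag_az = 347.6 - 4.4 = 343.2 degrees

343.2 degrees


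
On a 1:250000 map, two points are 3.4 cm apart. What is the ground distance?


ground = 3.4 cm * 250000 / 100 = 8500.0 m = 8.5 km

8.5 km


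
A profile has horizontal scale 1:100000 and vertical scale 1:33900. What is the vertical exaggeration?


VE = horizontal_scale / vertical_scale = 100000 / 33900 ≈ 2.9

2.9x


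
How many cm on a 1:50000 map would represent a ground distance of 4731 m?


map_cm = 4731 * 100 / 50000 = 9.462 cm ≈ 9.46 cm

9.46 cm


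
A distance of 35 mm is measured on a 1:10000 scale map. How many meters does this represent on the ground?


ground = 35 mm * 10000 / 1000 = 350.0 m

350.0 m


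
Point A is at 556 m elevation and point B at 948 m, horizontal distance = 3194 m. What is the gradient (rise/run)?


gradient = (948 - 556) / 3194 = 392 / 3194 = 0.1227

0.1227


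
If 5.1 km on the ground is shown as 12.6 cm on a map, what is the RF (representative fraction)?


ground = 5.1 km = 510000 cm; RF denominator = ground / map = 510000 / 12.6 ≈ 40476; RF = 1:40476

1:40476


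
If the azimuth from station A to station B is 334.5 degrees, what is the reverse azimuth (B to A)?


back azimuth = (334.5 + 180) mod 360 = 154.5 degrees

154.5 degrees


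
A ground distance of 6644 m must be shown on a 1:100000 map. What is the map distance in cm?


map_cm = 6644 * 100 / 100000 = 6.644 cm ≈ 6.64 cm

6.64 cm


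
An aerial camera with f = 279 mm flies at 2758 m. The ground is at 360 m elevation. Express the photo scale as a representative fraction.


scale = f / (H - h) = 279 mm / 2398 m = 279 / 2398000 = 1:8595

1:8595


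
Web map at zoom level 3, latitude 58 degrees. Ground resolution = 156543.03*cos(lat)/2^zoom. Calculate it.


res = 156543.03 * cos(58) / 2^3 = 156543.03 * 0.52991926 / 8 = 10369.4 m/pixel

10369.4 m/pixel


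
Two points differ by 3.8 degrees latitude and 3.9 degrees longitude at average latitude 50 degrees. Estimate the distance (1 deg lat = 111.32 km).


dlat_km = 3.8 * 111.32 = 423.016
dlon_km = 3.9 * 111.32 * cos(50) ≈ 279.065
dist = sqrt(423.016^2 + 279.065^2) ≈ 506.8 km

506.8 km


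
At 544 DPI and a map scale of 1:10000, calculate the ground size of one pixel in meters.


pixel_cm = 2.54 / 544 ≈ 0.004669 cm
ground = pixel_cm * 10000 / 100 = 2.54 * 10000 / (544 * 100) = 25400 / 54400 ≈ 0.47 m

0.47 m


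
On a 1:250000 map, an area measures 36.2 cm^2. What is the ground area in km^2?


ground_area = 36.2 * (250000/100)^2 = 226250000.0 m^2 = 226.25 km^2

226.25 km^2


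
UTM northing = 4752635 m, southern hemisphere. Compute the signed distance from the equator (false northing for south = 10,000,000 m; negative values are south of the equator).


For southern: actual = 4752635 - 10000000 = -5247365 m

-5247365 m


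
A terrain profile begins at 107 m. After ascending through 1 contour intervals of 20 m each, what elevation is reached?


elevation = 107 + 1 * 20 = 127 m

127 m


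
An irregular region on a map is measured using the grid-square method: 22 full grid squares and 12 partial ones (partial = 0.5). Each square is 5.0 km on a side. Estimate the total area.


effective squares = 22 + 12 * 0.5 = 28.0
area = 28.0 * 25.0 = 700.0 km^2

700.0 km^2


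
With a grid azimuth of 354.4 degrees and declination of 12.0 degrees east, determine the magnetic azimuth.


magnetic azimuth = grid azimuth - declination (east +ve)
mag_az = 354.4 - 12.0 = 342.4 degrees

342.4 degrees


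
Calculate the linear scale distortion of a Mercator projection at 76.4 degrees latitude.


SF = 1 / cos(76.4) = 1 / 0.235142 = 4.253

4.253


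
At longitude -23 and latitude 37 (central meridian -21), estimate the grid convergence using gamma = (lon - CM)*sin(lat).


gamma = (-23 - -21) * sin(37) = -2 * 0.601815 = -1.204 degrees

-1.204 degrees


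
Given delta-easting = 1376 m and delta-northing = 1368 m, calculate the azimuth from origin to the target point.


az = atan2(1376, 1368) = 45.2 deg
adjusted to 0-360: 45.2 degrees

45.2 degrees


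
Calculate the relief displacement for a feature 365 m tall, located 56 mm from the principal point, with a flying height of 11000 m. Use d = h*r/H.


d = h * r / H = 365 * 56 / 11000 = 1.86 mm

1.86 mm


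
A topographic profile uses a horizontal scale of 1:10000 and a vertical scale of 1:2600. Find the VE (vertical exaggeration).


VE = horizontal_scale / vertical_scale = 10000 / 2600 ≈ 3.8

3.8x


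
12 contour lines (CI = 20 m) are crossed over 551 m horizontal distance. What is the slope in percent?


elevation change = 12 * 20 = 240 m
slope = 240 / 551 * 100 = 43.6%

43.6%


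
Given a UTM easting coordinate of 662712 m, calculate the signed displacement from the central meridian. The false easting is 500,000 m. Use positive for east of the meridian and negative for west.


displacement = 662712 - 500000 = 162712 m

162712 m


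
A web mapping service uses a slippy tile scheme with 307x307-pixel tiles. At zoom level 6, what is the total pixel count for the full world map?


tiles per axis = 2^6 = 64
total tiles = 64^2 = 4096
pixels per axis = 64 * 307 = 19648
total pixels = 19648^2 = 386043904

386043904 pixels


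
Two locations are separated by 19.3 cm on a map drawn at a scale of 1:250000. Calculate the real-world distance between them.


ground = 19.3 cm * 250000 / 100 = 48250.0 m = 48.25 km

48.25 km


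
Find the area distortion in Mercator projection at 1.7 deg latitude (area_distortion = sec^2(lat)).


area_distortion = 1/cos^2(1.7) = 1.001

1.001


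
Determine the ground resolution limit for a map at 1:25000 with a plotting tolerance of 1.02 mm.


ground = 1.02 mm * 25000 / 1000 = 25.5 m

25.5 m


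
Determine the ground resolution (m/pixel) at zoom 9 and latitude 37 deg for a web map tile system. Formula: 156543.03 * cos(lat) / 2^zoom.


res = 156543.03 * cos(37) / 2^9 = 156543.03 * 0.79863551 / 512 = 244.18 m/pixel

244.18 m/pixel


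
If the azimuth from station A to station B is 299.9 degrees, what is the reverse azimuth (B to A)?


back azimuth = (299.9 + 180) mod 360 = 119.9 degrees

119.9 degrees


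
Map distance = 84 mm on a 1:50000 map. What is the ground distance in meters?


ground = 84 mm * 50000 / 1000 = 4200.0 m

4200.0 m


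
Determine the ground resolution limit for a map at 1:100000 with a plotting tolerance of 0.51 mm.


ground = 0.51 mm * 100000 / 1000 = 51.0 m

51.0 m


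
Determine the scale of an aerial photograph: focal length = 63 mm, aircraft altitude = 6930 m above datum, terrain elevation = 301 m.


scale = f / (H - h) = 63 mm / 6629 m = 63 / 6629000 = 1:105222

1:105222


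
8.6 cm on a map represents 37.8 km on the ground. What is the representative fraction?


ground = 37.8 km = 3780000 cm; RF denominator = ground / map = 3780000 / 8.6 ≈ 439535; RF = 1:439535

1:439535


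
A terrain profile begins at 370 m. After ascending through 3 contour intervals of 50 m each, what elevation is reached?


elevation = 370 + 3 * 50 = 520 m

520 m


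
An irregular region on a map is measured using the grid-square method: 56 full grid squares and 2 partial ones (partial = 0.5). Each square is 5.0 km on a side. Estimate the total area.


effective squares = 56 + 2 * 0.5 = 57.0
area = 57.0 * 25.0 = 1425.0 km^2

1425.0 km^2


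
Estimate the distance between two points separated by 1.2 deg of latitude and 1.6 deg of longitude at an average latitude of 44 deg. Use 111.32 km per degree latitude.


dlat_km = 1.2 * 111.32 = 133.584
dlon_km = 1.6 * 111.32 * cos(44) ≈ 128.123
dist = sqrt(133.584^2 + 128.123^2) ≈ 185.1 km

185.1 km


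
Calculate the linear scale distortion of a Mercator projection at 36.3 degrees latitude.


SF = 1 / cos(36.3) = 1 / 0.805928 = 1.241

1.241


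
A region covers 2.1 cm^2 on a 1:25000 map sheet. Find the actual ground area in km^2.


ground_area = 2.1 * (25000/100)^2 = 131250.0 m^2 = 0.13125 km^2 ≈ 0.131 km^2

0.131 km^2


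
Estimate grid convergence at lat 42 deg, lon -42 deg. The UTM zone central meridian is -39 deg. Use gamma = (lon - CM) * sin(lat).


gamma = (-42 - -39) * sin(42) = -3 * 0.669131 = -2.007 degrees

-2.007 degrees


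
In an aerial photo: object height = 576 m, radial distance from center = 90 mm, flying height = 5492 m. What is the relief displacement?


d = h * r / H = 576 * 90 / 5492 = 9.44 mm

9.44 mm


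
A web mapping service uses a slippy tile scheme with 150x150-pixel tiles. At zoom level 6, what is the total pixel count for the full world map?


tiles per axis = 2^6 = 64
total tiles = 64^2 = 4096
pixels per axis = 64 * 150 = 9600
total pixels = 9600^2 = 92160000

92160000 pixels


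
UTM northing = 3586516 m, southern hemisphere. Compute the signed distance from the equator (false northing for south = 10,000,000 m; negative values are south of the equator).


For southern: actual = 3586516 - 10000000 = -6413484 m

-6413484 m


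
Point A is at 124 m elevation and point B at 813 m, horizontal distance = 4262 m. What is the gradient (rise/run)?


gradient = (813 - 124) / 4262 = 689 / 4262 = 0.1617

0.1617


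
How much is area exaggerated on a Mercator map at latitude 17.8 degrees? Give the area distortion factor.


area_distortion = 1/cos^2(17.8) = 1.103

1.103


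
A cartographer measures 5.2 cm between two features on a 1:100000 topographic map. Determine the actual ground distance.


ground = 5.2 cm * 100000 / 100 = 5200.0 m = 5.2 km

5.2 km


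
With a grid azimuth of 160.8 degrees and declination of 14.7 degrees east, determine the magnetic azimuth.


magnetic azimuth = grid azimuth - declination (east +ve)
mag_az = 160.8 - 14.7 = 146.1 degrees

146.1 degrees


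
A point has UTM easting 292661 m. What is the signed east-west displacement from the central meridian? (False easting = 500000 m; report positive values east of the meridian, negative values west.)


displacement = 292661 - 500000 = -207339 m

-207339 m


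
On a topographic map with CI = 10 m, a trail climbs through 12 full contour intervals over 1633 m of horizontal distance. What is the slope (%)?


elevation change = 12 * 10 = 120 m
slope = 120 / 1633 * 100 = 7.3%

7.3%


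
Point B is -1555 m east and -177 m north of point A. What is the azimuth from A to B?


az = atan2(-1555, -177) = -96.5 deg
adjusted to 0-360: 263.5 degrees

263.5 degrees


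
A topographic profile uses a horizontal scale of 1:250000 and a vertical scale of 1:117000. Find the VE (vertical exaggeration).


VE = horizontal_scale / vertical_scale = 250000 / 117000 ≈ 2.1

2.1x


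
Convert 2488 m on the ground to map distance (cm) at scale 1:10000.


map_cm = 2488 * 100 / 10000 = 24.88 cm

24.88 cm
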